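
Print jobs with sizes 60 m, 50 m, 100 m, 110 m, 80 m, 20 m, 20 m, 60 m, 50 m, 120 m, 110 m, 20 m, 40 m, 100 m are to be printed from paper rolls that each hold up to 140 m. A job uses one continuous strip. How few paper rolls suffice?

8

Total = 120 + 110 + 110 + 100 + 100 + 80 + 60 + 60 + 50 + 50 + 40 + 20 + 20 + 20 = 940 m.
Lower bound: ⌈940/140⌉ = 7 paper rolls.
A packing using 8 paper rolls:
  roll 1: 120 + 20 = 140
  roll 2: 110 + 20 = 130
  roll 3: 110 + 20 = 130
  roll 4: 100 + 40 = 140
  roll 5: 100 = 100
  roll 6: 80 + 60 = 140
  roll 7: 60 + 50 = 110
  roll 8: 50 = 50
No arrangement into 7 paper rolls stays within capacity, so 8 is optimal.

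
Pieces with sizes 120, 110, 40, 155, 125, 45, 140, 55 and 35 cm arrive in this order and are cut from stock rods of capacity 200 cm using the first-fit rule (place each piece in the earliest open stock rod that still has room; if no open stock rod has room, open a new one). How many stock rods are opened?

5

  120 → stock rod 1 (new)  [load 120/200]
  110 → stock rod 2 (new)  [load 110/200]
  40 → stock rod 1  [load 160/200]
  155 → stock rod 3 (new)  [load 155/200]
  125 → stock rod 4 (new)  [load 125/200]
  45 → stock rod 2  [load 155/200]
  140 → stock rod 5 (new)  [load 140/200]
  55 → stock rod 4  [load 180/200]
  35 → stock rod 1  [load 195/200]
5 stock rods opened.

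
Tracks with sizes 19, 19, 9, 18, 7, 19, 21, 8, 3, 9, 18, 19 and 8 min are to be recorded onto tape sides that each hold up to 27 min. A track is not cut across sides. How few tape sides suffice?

Total = 21 + 19 + 19 + 19 + 19 + 18 + 18 + 9 + 9 + 8 + 8 + 7 + 3 = 177 min.
Lower bound: ⌈177/27⌉ = 7 tape sides.
A packing using 7 tape sides:
  side 1: 21 + 3 = 24
  side 2: 19 + 8 = 27
  side 3: 19 + 8 = 27
  side 4: 19 + 7 = 26
  side 5: 19 = 19
  side 6: 18 + 9 = 27
  side 7: 18 + 9 = 27
This matches the lower bound, so 7 is optimal.

7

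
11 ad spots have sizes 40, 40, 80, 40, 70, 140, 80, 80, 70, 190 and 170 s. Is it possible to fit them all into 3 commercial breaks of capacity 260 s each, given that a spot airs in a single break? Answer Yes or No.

No

Total = 1000 s; ⌈1000/260⌉ = 4.
At least 4 commercial breaks are required, but only 3 are allowed.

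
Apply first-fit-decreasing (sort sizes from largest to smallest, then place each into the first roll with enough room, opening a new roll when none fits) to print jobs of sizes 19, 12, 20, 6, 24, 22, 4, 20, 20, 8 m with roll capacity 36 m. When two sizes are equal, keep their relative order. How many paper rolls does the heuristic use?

6

Sorted descending: 24, 22, 20, 20, 20, 19, 12, 8, 6, 4.
  24 → roll 1 (new)  [load 24/36]
  22 → roll 2 (new)  [load 22/36]
  20 → roll 3 (new)  [load 20/36]
  20 → roll 4 (new)  [load 20/36]
  20 → roll 5 (new)  [load 20/36]
  19 → roll 6 (new)  [load 19/36]
  12 → roll 1  [load 36/36]
  8 → roll 2  [load 30/36]
  6 → roll 2  [load 36/36]
  4 → roll 3  [load 24/36]
6 paper rolls opened.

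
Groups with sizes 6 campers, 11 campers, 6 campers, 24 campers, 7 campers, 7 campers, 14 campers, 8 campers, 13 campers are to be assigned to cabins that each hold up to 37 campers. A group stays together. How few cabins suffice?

3

Total = 24 + 14 + 13 + 11 + 8 + 7 + 7 + 6 + 6 = 96 campers.
Lower bound: ⌈96/37⌉ = 3 cabins.
A packing using 3 cabins:
  cabin 1: 24 + 13 = 37
  cabin 2: 14 + 11 + 8 = 33
  cabin 3: 7 + 7 + 6 + 6 = 26
This matches the lower bound, so 3 is optimal.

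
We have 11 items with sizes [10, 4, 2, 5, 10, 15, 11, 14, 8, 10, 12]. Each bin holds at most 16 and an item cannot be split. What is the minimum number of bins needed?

Total = 15 + 14 + 12 + 11 + 10 + 10 + 10 + 8 + 5 + 4 + 2 = 101.
Lower bound: ⌈101/16⌉ = 7 bins.
A packing using 8 bins:
  bin 1: 15 = 15
  bin 2: 14 + 2 = 16
  bin 3: 12 + 4 = 16
  bin 4: 11 + 5 = 16
  bin 5: 10 = 10
  bin 6: 10 = 10
  bin 7: 10 = 10
  bin 8: 8 = 8
No arrangement into 7 bins stays within capacity, so 8 is optimal.

8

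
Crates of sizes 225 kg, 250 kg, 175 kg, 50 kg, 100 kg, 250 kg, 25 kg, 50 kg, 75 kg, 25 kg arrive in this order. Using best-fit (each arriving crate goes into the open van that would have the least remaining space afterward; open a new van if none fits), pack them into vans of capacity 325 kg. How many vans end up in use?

  225 → van 1 (new)  [load 225/325]
  250 → van 2 (new)  [load 250/325]
  175 → van 3 (new)  [load 175/325]
  50 → van 2  [load 300/325]
  100 → van 1  [load 325/325]
  250 → van 4 (new)  [load 250/325]
  25 → van 2  [load 325/325]
  50 → van 4  [load 300/325]
  75 → van 3  [load 250/325]
  25 → van 4  [load 325/325]
4 vans opened.

4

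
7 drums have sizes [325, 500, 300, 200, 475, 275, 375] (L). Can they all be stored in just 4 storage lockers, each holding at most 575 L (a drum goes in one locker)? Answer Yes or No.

No

Total = 2450 L; ⌈2450/575⌉ = 5.
At least 5 storage lockers are required, but only 4 are allowed.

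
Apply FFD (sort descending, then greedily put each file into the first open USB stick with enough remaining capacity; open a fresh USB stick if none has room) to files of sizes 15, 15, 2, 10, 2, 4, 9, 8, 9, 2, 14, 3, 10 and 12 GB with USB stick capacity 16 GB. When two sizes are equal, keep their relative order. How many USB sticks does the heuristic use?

9

Sorted descending: 15, 15, 14, 12, 10, 10, 9, 9, 8, 4, 3, 2, 2, 2.
  15 → USB stick 1 (new)  [load 15/16]
  15 → USB stick 2 (new)  [load 15/16]
  14 → USB stick 3 (new)  [load 14/16]
  12 → USB stick 4 (new)  [load 12/16]
  10 → USB stick 5 (new)  [load 10/16]
  10 → USB stick 6 (new)  [load 10/16]
  9 → USB stick 7 (new)  [load 9/16]
  9 → USB stick 8 (new)  [load 9/16]
  8 → USB stick 9 (new)  [load 8/16]
  4 → USB stick 4  [load 16/16]
  3 → USB stick 5  [load 13/16]
  2 → USB stick 3  [load 16/16]
  2 → USB stick 5  [load 15/16]
  2 → USB stick 6  [load 12/16]
9 USB sticks opened.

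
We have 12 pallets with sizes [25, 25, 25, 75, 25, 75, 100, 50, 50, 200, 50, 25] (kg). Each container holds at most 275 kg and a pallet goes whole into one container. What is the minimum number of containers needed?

3

Total = 200 + 100 + 75 + 75 + 50 + 50 + 50 + 25 + 25 + 25 + 25 + 25 = 725 kg.
Lower bound: ⌈725/275⌉ = 3 containers.
A packing using 3 containers:
  container 1: 200 + 75 = 275
  container 2: 100 + 75 + 50 + 50 = 275
  container 3: 50 + 25 + 25 + 25 + 25 + 25 = 175
This matches the lower bound, so 3 is optimal.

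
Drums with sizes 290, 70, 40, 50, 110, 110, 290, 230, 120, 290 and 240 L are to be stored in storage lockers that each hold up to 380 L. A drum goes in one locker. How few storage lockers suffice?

6

Total = 290 + 290 + 290 + 240 + 230 + 120 + 110 + 110 + 70 + 50 + 40 = 1840 L.
Lower bound: ⌈1840/380⌉ = 5 storage lockers.
A packing using 6 storage lockers:
  locker 1: 290 + 70 = 360
  locker 2: 290 + 50 + 40 = 380
  locker 3: 290 = 290
  locker 4: 240 + 120 = 360
  locker 5: 230 + 110 = 340
  locker 6: 110 = 110
No arrangement into 5 storage lockers stays within capacity, so 6 is optimal.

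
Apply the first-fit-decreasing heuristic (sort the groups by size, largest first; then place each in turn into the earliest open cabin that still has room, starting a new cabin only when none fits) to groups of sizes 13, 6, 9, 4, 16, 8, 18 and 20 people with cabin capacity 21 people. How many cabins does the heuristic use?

Sorted descending: 20, 18, 16, 13, 9, 8, 6, 4.
  20 → cabin 1 (new)  [load 20/21]
  18 → cabin 2 (new)  [load 18/21]
  16 → cabin 3 (new)  [load 16/21]
  13 → cabin 4 (new)  [load 13/21]
  9 → cabin 5 (new)  [load 9/21]
  8 → cabin 4  [load 21/21]
  6 → cabin 5  [load 15/21]
  4 → cabin 3  [load 20/21]
5 cabins opened.

5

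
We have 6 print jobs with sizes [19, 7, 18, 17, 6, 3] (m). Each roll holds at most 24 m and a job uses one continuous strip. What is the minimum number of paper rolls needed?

Total = 19 + 18 + 17 + 7 + 6 + 3 = 70 m.
Lower bound: ⌈70/24⌉ = 3 paper rolls.
A packing using 3 paper rolls:
  roll 1: 19 + 3 = 22
  roll 2: 18 + 6 = 24
  roll 3: 17 + 7 = 24
This matches the lower bound, so 3 is optimal.

3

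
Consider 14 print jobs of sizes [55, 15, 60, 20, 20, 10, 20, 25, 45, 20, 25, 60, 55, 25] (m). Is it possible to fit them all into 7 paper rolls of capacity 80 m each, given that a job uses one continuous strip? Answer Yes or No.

A valid assignment using 6 paper rolls:
  roll 1: 60 + 20 = 80
  roll 2: 60 + 20 = 80
  roll 3: 55 + 25 = 80
  roll 4: 55 + 25 = 80
  roll 5: 45 + 25 + 10 = 80
  roll 6: 20 + 20 + 15 = 55
That uses only 6 ≤ 7, so 7 paper rolls are enough.

Yes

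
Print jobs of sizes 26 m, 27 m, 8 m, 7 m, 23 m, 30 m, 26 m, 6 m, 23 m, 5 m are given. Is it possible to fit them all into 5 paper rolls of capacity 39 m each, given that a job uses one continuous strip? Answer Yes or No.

Total = 181 m; ⌈181/39⌉ = 5.
6 print jobs each exceed half the capacity and cannot share a roll, forcing at least 6 paper rolls.
At least 6 paper rolls are required, but only 5 are allowed.

No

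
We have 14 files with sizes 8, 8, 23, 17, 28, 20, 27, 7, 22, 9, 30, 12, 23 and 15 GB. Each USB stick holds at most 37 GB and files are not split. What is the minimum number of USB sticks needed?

Total = 30 + 28 + 27 + 23 + 23 + 22 + 20 + 17 + 15 + 12 + 9 + 8 + 8 + 7 = 249 GB.
Lower bound: ⌈249/37⌉ = 7 USB sticks.
A packing using 7 USB sticks:
  USB stick 1: 30 + 7 = 37
  USB stick 2: 28 + 9 = 37
  USB stick 3: 27 + 8 = 35
  USB stick 4: 23 + 12 = 35
  USB stick 5: 23 + 8 = 31
  USB stick 6: 22 + 15 = 37
  USB stick 7: 20 + 17 = 37
This matches the lower bound, so 7 is optimal.

7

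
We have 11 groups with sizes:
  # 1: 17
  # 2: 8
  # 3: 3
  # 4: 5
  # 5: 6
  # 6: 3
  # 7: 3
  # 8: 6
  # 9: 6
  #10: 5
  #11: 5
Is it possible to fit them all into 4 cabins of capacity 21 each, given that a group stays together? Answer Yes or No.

Yes

A valid assignment using 4 cabins:
  cabin 1: 17 + 3 = 20
  cabin 2: 8 + 6 + 6 = 20
  cabin 3: 6 + 5 + 5 + 5 = 21
  cabin 4: 3 + 3 = 6
Every load is within 21, so 4 cabins suffice.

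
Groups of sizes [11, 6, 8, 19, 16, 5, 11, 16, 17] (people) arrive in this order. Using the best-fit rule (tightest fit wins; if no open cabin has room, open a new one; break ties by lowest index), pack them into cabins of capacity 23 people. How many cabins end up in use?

6

  11 → cabin 1 (new)  [load 11/23]
  6 → cabin 1  [load 17/23]
  8 → cabin 2 (new)  [load 8/23]
  19 → cabin 3 (new)  [load 19/23]
  16 → cabin 4 (new)  [load 16/23]
  5 → cabin 1  [load 22/23]
  11 → cabin 2  [load 19/23]
  16 → cabin 5 (new)  [load 16/23]
  17 → cabin 6 (new)  [load 17/23]
6 cabins opened.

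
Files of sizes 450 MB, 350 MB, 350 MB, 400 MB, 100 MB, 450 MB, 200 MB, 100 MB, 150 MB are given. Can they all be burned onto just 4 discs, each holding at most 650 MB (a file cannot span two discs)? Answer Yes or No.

No

Total = 2550 MB; ⌈2550/650⌉ = 4.
5 files each exceed half the capacity and cannot share a disc, forcing at least 5 discs.
At least 5 discs are required, but only 4 are allowed.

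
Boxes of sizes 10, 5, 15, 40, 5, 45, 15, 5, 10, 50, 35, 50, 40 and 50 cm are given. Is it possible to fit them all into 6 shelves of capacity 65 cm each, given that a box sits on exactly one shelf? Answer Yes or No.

No

Total = 375 cm; ⌈375/65⌉ = 6.
7 boxes each exceed half the capacity and cannot share a shelf, forcing at least 7 shelves.
At least 7 shelves are required, but only 6 are allowed.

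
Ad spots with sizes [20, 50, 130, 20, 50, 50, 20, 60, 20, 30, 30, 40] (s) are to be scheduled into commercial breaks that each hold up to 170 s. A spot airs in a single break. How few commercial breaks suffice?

4

Total = 130 + 60 + 50 + 50 + 50 + 40 + 30 + 30 + 20 + 20 + 20 + 20 = 520 s.
Lower bound: ⌈520/170⌉ = 4 commercial breaks.
A packing using 4 commercial breaks:
  break 1: 130 + 40 = 170
  break 2: 60 + 50 + 50 = 160
  break 3: 50 + 30 + 30 + 20 + 20 + 20 = 170
  break 4: 20 = 20
This matches the lower bound, so 4 is optimal.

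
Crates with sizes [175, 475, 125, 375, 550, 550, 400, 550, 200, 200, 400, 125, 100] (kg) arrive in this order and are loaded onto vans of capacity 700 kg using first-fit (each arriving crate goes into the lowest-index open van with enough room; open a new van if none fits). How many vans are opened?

  175 → van 1 (new)  [load 175/700]
  475 → van 1  [load 650/700]
  125 → van 2 (new)  [load 125/700]
  375 → van 2  [load 500/700]
  550 → van 3 (new)  [load 550/700]
  550 → van 4 (new)  [load 550/700]
  400 → van 5 (new)  [load 400/700]
  550 → van 6 (new)  [load 550/700]
  200 → van 2  [load 700/700]
  200 → van 5  [load 600/700]
  400 → van 7 (new)  [load 400/700]
  125 → van 3  [load 675/700]
  100 → van 4  [load 650/700]
7 vans opened.

7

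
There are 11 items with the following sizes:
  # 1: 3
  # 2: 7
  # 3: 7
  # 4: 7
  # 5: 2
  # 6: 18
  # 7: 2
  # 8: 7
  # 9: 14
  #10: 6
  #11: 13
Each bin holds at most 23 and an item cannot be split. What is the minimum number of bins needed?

4

Total = 18 + 14 + 13 + 7 + 7 + 7 + 7 + 6 + 3 + 2 + 2 = 86.
Lower bound: ⌈86/23⌉ = 4 bins.
A packing using 4 bins:
  bin 1: 18 + 3 + 2 = 23
  bin 2: 14 + 7 + 2 = 23
  bin 3: 13 + 7 = 20
  bin 4: 7 + 7 + 6 = 20
This matches the lower bound, so 4 is optimal.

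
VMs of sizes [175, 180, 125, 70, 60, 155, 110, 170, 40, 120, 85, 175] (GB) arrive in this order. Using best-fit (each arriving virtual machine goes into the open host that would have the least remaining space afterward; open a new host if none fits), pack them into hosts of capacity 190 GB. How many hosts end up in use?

  175 → host 1 (new)  [load 175/190]
  180 → host 2 (new)  [load 180/190]
  125 → host 3 (new)  [load 125/190]
  70 → host 4 (new)  [load 70/190]
  60 → host 3  [load 185/190]
  155 → host 5 (new)  [load 155/190]
  110 → host 4  [load 180/190]
  170 → host 6 (new)  [load 170/190]
  40 → host 7 (new)  [load 40/190]
  120 → host 7  [load 160/190]
  85 → host 8 (new)  [load 85/190]
  175 → host 9 (new)  [load 175/190]
9 hosts opened.

9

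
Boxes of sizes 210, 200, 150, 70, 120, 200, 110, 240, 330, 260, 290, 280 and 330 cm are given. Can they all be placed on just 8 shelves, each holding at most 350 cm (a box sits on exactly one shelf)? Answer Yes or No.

No

Total = 2790 cm; ⌈2790/350⌉ = 8.
9 boxes each exceed half the capacity and cannot share a shelf, forcing at least 9 shelves.
At least 9 shelves are required, but only 8 are allowed.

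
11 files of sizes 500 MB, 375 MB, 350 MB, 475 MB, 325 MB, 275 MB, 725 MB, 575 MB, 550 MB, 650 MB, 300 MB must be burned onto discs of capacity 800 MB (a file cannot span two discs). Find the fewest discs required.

Total = 725 + 650 + 575 + 550 + 500 + 475 + 375 + 350 + 325 + 300 + 275 = 5100 MB.
Lower bound: ⌈5100/800⌉ = 7 discs.
A packing using 8 discs:
  disc 1: 725 = 725
  disc 2: 650 = 650
  disc 3: 575 = 575
  disc 4: 550 = 550
  disc 5: 500 + 300 = 800
  disc 6: 475 + 325 = 800
  disc 7: 375 + 350 = 725
  disc 8: 275 = 275
No arrangement into 7 discs stays within capacity, so 8 is optimal.

8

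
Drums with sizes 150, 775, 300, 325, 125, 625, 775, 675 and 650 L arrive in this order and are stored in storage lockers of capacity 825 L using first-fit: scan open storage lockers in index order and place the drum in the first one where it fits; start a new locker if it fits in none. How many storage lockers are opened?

  150 → locker 1 (new)  [load 150/825]
  775 → locker 2 (new)  [load 775/825]
  300 → locker 1  [load 450/825]
  325 → locker 1  [load 775/825]
  125 → locker 3 (new)  [load 125/825]
  625 → locker 3  [load 750/825]
  775 → locker 4 (new)  [load 775/825]
  675 → locker 5 (new)  [load 675/825]
  650 → locker 6 (new)  [load 650/825]
6 storage lockers opened.

6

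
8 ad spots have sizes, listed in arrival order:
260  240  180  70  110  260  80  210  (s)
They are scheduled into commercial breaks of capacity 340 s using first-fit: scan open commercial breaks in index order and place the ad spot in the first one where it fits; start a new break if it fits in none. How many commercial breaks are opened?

  260 → break 1 (new)  [load 260/340]
  240 → break 2 (new)  [load 240/340]
  180 → break 3 (new)  [load 180/340]
  70 → break 1  [load 330/340]
  110 → break 3  [load 290/340]
  260 → break 4 (new)  [load 260/340]
  80 → break 2  [load 320/340]
  210 → break 5 (new)  [load 210/340]
5 commercial breaks opened.

5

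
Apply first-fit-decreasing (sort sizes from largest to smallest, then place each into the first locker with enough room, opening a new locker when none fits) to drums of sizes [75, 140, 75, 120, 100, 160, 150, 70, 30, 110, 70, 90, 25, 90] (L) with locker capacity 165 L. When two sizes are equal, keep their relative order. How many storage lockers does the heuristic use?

9

Sorted descending: 160, 150, 140, 120, 110, 100, 90, 90, 75, 75, 70, 70, 30, 25.
  160 → locker 1 (new)  [load 160/165]
  150 → locker 2 (new)  [load 150/165]
  140 → locker 3 (new)  [load 140/165]
  120 → locker 4 (new)  [load 120/165]
  110 → locker 5 (new)  [load 110/165]
  100 → locker 6 (new)  [load 100/165]
  90 → locker 7 (new)  [load 90/165]
  90 → locker 8 (new)  [load 90/165]
  75 → locker 7  [load 165/165]
  75 → locker 8  [load 165/165]
  70 → locker 9 (new)  [load 70/165]
  70 → locker 9  [load 140/165]
  30 → locker 4  [load 150/165]
  25 → locker 3  [load 165/165]
9 storage lockers opened.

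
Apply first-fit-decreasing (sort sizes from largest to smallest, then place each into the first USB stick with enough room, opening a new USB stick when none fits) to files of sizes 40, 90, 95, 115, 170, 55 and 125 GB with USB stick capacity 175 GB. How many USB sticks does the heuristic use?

5

Sorted descending: 170, 125, 115, 95, 90, 55, 40.
  170 → USB stick 1 (new)  [load 170/175]
  125 → USB stick 2 (new)  [load 125/175]
  115 → USB stick 3 (new)  [load 115/175]
  95 → USB stick 4 (new)  [load 95/175]
  90 → USB stick 5 (new)  [load 90/175]
  55 → USB stick 3  [load 170/175]
  40 → USB stick 2  [load 165/175]
5 USB sticks opened.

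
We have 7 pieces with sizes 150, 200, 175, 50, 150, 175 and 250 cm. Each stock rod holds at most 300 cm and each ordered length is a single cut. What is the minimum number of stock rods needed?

Total = 250 + 200 + 175 + 175 + 150 + 150 + 50 = 1150 cm.
Lower bound: ⌈1150/300⌉ = 4 stock rods.
A packing using 5 stock rods:
  stock rod 1: 250 + 50 = 300
  stock rod 2: 200 = 200
  stock rod 3: 175 = 175
  stock rod 4: 175 = 175
  stock rod 5: 150 + 150 = 300
No arrangement into 4 stock rods stays within capacity, so 5 is optimal.

5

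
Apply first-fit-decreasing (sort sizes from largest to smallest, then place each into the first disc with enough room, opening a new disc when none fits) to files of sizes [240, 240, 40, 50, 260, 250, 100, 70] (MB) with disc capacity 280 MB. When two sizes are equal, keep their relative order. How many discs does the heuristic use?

5

Sorted descending: 260, 250, 240, 240, 100, 70, 50, 40.
  260 → disc 1 (new)  [load 260/280]
  250 → disc 2 (new)  [load 250/280]
  240 → disc 3 (new)  [load 240/280]
  240 → disc 4 (new)  [load 240/280]
  100 → disc 5 (new)  [load 100/280]
  70 → disc 5  [load 170/280]
  50 → disc 5  [load 220/280]
  40 → disc 3  [load 280/280]
5 discs opened.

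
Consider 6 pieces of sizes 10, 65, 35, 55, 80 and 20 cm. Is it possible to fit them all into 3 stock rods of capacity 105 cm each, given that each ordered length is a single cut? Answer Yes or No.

Yes

A valid assignment using 3 stock rods:
  stock rod 1: 80 + 20 = 100
  stock rod 2: 65 + 35 = 100
  stock rod 3: 55 + 10 = 65
Every load is within 105 cm, so 3 stock rods suffice.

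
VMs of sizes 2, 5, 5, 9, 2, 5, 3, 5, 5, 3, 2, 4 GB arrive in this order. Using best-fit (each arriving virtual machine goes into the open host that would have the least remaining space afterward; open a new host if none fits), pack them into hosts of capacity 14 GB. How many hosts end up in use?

4

  2 → host 1 (new)  [load 2/14]
  5 → host 1  [load 7/14]
  5 → host 1  [load 12/14]
  9 → host 2 (new)  [load 9/14]
  2 → host 1  [load 14/14]
  5 → host 2  [load 14/14]
  3 → host 3 (new)  [load 3/14]
  5 → host 3  [load 8/14]
  5 → host 3  [load 13/14]
  3 → host 4 (new)  [load 3/14]
  2 → host 4  [load 5/14]
  4 → host 4  [load 9/14]
4 hosts opened.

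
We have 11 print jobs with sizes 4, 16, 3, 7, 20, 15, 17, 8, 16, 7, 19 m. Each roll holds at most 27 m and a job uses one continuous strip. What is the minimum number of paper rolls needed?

Total = 20 + 19 + 17 + 16 + 16 + 15 + 8 + 7 + 7 + 4 + 3 = 132 m.
Lower bound: ⌈132/27⌉ = 5 paper rolls.
Also, 6 print jobs each exceed 27/2 m, and no two of those can share a roll, so at least 6 paper rolls are needed.
A packing using 6 paper rolls:
  roll 1: 20 + 7 = 27
  roll 2: 19 + 8 = 27
  roll 3: 17 + 7 + 3 = 27
  roll 4: 16 + 4 = 20
  roll 5: 16 = 16
  roll 6: 15 = 15
This matches the lower bound, so 6 is optimal.

6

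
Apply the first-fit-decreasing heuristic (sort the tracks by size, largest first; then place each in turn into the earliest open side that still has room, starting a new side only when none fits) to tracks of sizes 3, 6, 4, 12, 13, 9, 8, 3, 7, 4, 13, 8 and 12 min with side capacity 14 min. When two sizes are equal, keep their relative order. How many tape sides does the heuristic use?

Sorted descending: 13, 13, 12, 12, 9, 8, 8, 7, 6, 4, 4, 3, 3.
  13 → side 1 (new)  [load 13/14]
  13 → side 2 (new)  [load 13/14]
  12 → side 3 (new)  [load 12/14]
  12 → side 4 (new)  [load 12/14]
  9 → side 5 (new)  [load 9/14]
  8 → side 6 (new)  [load 8/14]
  8 → side 7 (new)  [load 8/14]
  7 → side 8 (new)  [load 7/14]
  6 → side 6  [load 14/14]
  4 → side 5  [load 13/14]
  4 → side 7  [load 12/14]
  3 → side 8  [load 10/14]
  3 → side 8  [load 13/14]
8 tape sides opened.

8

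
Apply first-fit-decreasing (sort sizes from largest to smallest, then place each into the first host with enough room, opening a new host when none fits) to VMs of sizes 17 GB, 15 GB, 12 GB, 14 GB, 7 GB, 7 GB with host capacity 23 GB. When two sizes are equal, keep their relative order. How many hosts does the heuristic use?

Sorted descending: 17, 15, 14, 12, 7, 7.
  17 → host 1 (new)  [load 17/23]
  15 → host 2 (new)  [load 15/23]
  14 → host 3 (new)  [load 14/23]
  12 → host 4 (new)  [load 12/23]
  7 → host 2  [load 22/23]
  7 → host 3  [load 21/23]
4 hosts opened.

4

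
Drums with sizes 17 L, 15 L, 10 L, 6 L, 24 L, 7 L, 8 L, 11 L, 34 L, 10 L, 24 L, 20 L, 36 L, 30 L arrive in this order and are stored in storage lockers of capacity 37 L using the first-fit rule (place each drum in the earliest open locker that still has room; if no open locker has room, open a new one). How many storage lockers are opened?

8

  17 → locker 1 (new)  [load 17/37]
  15 → locker 1  [load 32/37]
  10 → locker 2 (new)  [load 10/37]
  6 → locker 2  [load 16/37]
  24 → locker 3 (new)  [load 24/37]
  7 → locker 2  [load 23/37]
  8 → locker 2  [load 31/37]
  11 → locker 3  [load 35/37]
  34 → locker 4 (new)  [load 34/37]
  10 → locker 5 (new)  [load 10/37]
  24 → locker 5  [load 34/37]
  20 → locker 6 (new)  [load 20/37]
  36 → locker 7 (new)  [load 36/37]
  30 → locker 8 (new)  [load 30/37]
8 storage lockers opened.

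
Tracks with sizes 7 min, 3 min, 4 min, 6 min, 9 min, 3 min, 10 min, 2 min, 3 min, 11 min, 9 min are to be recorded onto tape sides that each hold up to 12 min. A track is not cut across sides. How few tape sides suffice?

6

Total = 11 + 10 + 9 + 9 + 7 + 6 + 4 + 3 + 3 + 3 + 2 = 67 min.
Lower bound: ⌈67/12⌉ = 6 tape sides.
A packing using 6 tape sides:
  side 1: 11 = 11
  side 2: 10 + 2 = 12
  side 3: 9 + 3 = 12
  side 4: 9 + 3 = 12
  side 5: 7 + 4 = 11
  side 6: 6 + 3 = 9
This matches the lower bound, so 6 is optimal.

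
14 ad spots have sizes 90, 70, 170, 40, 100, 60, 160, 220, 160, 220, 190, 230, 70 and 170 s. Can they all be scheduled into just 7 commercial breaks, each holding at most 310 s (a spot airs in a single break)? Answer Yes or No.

Total = 1950 s; ⌈1950/310⌉ = 7.
8 ad spots each exceed half the capacity and cannot share a break, forcing at least 8 commercial breaks.
At least 8 commercial breaks are required, but only 7 are allowed.

No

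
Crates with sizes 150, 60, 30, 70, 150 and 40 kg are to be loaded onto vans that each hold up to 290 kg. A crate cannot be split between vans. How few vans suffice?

2

Total = 150 + 150 + 70 + 60 + 40 + 30 = 500 kg.
Lower bound: ⌈500/290⌉ = 2 vans.
A packing using 2 vans:
  van 1: 150 + 70 + 60 = 280
  van 2: 150 + 40 + 30 = 220
This matches the lower bound, so 2 is optimal.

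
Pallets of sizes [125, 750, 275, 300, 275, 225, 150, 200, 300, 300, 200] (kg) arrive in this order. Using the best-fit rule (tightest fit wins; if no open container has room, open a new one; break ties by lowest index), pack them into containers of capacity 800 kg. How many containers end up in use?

5

  125 → container 1 (new)  [load 125/800]
  750 → container 2 (new)  [load 750/800]
  275 → container 1  [load 400/800]
  300 → container 1  [load 700/800]
  275 → container 3 (new)  [load 275/800]
  225 → container 3  [load 500/800]
  150 → container 3  [load 650/800]
  200 → container 4 (new)  [load 200/800]
  300 → container 4  [load 500/800]
  300 → container 4  [load 800/800]
  200 → container 5 (new)  [load 200/800]
5 containers opened.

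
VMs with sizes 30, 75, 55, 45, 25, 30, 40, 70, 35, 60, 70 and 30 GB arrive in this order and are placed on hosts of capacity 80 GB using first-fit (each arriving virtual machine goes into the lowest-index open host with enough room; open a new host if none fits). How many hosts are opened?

8

  30 → host 1 (new)  [load 30/80]
  75 → host 2 (new)  [load 75/80]
  55 → host 3 (new)  [load 55/80]
  45 → host 1  [load 75/80]
  25 → host 3  [load 80/80]
  30 → host 4 (new)  [load 30/80]
  40 → host 4  [load 70/80]
  70 → host 5 (new)  [load 70/80]
  35 → host 6 (new)  [load 35/80]
  60 → host 7 (new)  [load 60/80]
  70 → host 8 (new)  [load 70/80]
  30 → host 6  [load 65/80]
8 hosts opened.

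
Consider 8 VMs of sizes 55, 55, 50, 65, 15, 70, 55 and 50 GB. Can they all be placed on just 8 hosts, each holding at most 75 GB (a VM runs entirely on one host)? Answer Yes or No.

A valid assignment using 7 hosts:
  host 1: 70 = 70
  host 2: 65 = 65
  host 3: 55 + 15 = 70
  host 4: 55 = 55
  host 5: 55 = 55
  host 6: 50 = 50
  host 7: 50 = 50
That uses only 7 ≤ 8, so 8 hosts are enough.

Yes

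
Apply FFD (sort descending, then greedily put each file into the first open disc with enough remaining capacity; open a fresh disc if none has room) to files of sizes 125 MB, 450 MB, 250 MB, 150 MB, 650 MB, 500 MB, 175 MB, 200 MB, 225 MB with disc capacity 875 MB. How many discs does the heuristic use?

Sorted descending: 650, 500, 450, 250, 225, 200, 175, 150, 125.
  650 → disc 1 (new)  [load 650/875]
  500 → disc 2 (new)  [load 500/875]
  450 → disc 3 (new)  [load 450/875]
  250 → disc 2  [load 750/875]
  225 → disc 1  [load 875/875]
  200 → disc 3  [load 650/875]
  175 → disc 3  [load 825/875]
  150 → disc 4 (new)  [load 150/875]
  125 → disc 2  [load 875/875]
4 discs opened.

4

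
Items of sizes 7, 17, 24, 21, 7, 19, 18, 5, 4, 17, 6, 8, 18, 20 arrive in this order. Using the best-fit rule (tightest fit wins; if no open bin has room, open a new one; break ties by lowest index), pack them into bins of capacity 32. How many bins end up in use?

8

  7 → bin 1 (new)  [load 7/32]
  17 → bin 1  [load 24/32]
  24 → bin 2 (new)  [load 24/32]
  21 → bin 3 (new)  [load 21/32]
  7 → bin 1  [load 31/32]
  19 → bin 4 (new)  [load 19/32]
  18 → bin 5 (new)  [load 18/32]
  5 → bin 2  [load 29/32]
  4 → bin 3  [load 25/32]
  17 → bin 6 (new)  [load 17/32]
  6 → bin 3  [load 31/32]
  8 → bin 4  [load 27/32]
  18 → bin 7 (new)  [load 18/32]
  20 → bin 8 (new)  [load 20/32]
8 bins opened.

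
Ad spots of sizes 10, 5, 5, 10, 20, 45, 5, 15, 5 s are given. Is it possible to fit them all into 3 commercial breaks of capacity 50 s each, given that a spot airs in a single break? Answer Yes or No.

A valid assignment using 3 commercial breaks:
  break 1: 45 + 5 = 50
  break 2: 20 + 15 + 10 + 5 = 50
  break 3: 10 + 5 + 5 = 20
Every load is within 50 s, so 3 commercial breaks suffice.

Yes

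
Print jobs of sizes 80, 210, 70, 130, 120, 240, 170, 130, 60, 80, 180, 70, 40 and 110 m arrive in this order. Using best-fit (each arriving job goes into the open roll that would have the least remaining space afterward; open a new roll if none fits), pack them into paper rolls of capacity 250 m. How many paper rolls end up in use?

  80 → roll 1 (new)  [load 80/250]
  210 → roll 2 (new)  [load 210/250]
  70 → roll 1  [load 150/250]
  130 → roll 3 (new)  [load 130/250]
  120 → roll 3  [load 250/250]
  240 → roll 4 (new)  [load 240/250]
  170 → roll 5 (new)  [load 170/250]
  130 → roll 6 (new)  [load 130/250]
  60 → roll 5  [load 230/250]
  80 → roll 1  [load 230/250]
  180 → roll 7 (new)  [load 180/250]
  70 → roll 7  [load 250/250]
  40 → roll 2  [load 250/250]
  110 → roll 6  [load 240/250]
7 paper rolls opened.

7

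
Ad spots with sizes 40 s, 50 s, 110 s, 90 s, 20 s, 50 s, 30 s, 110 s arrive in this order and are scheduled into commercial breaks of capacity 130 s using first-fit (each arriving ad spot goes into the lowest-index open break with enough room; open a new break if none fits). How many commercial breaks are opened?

  40 → break 1 (new)  [load 40/130]
  50 → break 1  [load 90/130]
  110 → break 2 (new)  [load 110/130]
  90 → break 3 (new)  [load 90/130]
  20 → break 1  [load 110/130]
  50 → break 4 (new)  [load 50/130]
  30 → break 3  [load 120/130]
  110 → break 5 (new)  [load 110/130]
5 commercial breaks opened.

5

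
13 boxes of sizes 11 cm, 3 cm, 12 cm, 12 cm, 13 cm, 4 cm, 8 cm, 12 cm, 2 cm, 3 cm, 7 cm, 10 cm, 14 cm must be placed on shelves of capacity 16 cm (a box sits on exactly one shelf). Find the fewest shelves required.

8

Total = 14 + 13 + 12 + 12 + 12 + 11 + 10 + 8 + 7 + 4 + 3 + 3 + 2 = 111 cm.
Lower bound: ⌈111/16⌉ = 7 shelves.
A packing using 8 shelves:
  shelf 1: 14 + 2 = 16
  shelf 2: 13 + 3 = 16
  shelf 3: 12 + 4 = 16
  shelf 4: 12 + 3 = 15
  shelf 5: 12 = 12
  shelf 6: 11 = 11
  shelf 7: 10 = 10
  shelf 8: 8 + 7 = 15
No arrangement into 7 shelves stays within capacity, so 8 is optimal.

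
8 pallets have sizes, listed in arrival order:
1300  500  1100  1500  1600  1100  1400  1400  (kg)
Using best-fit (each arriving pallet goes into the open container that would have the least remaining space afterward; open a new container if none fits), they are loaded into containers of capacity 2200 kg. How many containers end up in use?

  1300 → container 1 (new)  [load 1300/2200]
  500 → container 1  [load 1800/2200]
  1100 → container 2 (new)  [load 1100/2200]
  1500 → container 3 (new)  [load 1500/2200]
  1600 → container 4 (new)  [load 1600/2200]
  1100 → container 2  [load 2200/2200]
  1400 → container 5 (new)  [load 1400/2200]
  1400 → container 6 (new)  [load 1400/2200]
6 containers opened.

6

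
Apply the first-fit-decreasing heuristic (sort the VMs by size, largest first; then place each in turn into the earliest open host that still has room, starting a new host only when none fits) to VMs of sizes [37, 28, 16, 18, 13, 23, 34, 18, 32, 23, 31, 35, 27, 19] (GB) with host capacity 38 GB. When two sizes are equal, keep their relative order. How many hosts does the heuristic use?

11

Sorted descending: 37, 35, 34, 32, 31, 28, 27, 23, 23, 19, 18, 18, 16, 13.
  37 → host 1 (new)  [load 37/38]
  35 → host 2 (new)  [load 35/38]
  34 → host 3 (new)  [load 34/38]
  32 → host 4 (new)  [load 32/38]
  31 → host 5 (new)  [load 31/38]
  28 → host 6 (new)  [load 28/38]
  27 → host 7 (new)  [load 27/38]
  23 → host 8 (new)  [load 23/38]
  23 → host 9 (new)  [load 23/38]
  19 → host 10 (new)  [load 19/38]
  18 → host 10  [load 37/38]
  18 → host 11 (new)  [load 18/38]
  16 → host 11  [load 34/38]
  13 → host 8  [load 36/38]
11 hosts opened.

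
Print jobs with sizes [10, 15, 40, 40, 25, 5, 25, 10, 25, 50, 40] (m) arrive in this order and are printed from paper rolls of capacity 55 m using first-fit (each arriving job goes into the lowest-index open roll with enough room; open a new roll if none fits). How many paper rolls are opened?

6

  10 → roll 1 (new)  [load 10/55]
  15 → roll 1  [load 25/55]
  40 → roll 2 (new)  [load 40/55]
  40 → roll 3 (new)  [load 40/55]
  25 → roll 1  [load 50/55]
  5 → roll 1  [load 55/55]
  25 → roll 4 (new)  [load 25/55]
  10 → roll 2  [load 50/55]
  25 → roll 4  [load 50/55]
  50 → roll 5 (new)  [load 50/55]
  40 → roll 6 (new)  [load 40/55]
6 paper rolls opened.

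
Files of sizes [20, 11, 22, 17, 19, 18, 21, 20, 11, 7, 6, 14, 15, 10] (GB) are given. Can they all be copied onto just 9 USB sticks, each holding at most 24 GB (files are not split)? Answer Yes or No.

No

Total = 211 GB; ⌈211/24⌉ = 9.
The bound of 9 does not rule out 9, but exhaustive search shows no assignment into 9 USB sticks of capacity 24 GB exists — the minimum is 10.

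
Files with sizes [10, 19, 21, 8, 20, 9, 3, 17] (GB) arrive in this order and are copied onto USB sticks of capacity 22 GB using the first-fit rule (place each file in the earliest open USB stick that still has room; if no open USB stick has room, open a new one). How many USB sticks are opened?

6

  10 → USB stick 1 (new)  [load 10/22]
  19 → USB stick 2 (new)  [load 19/22]
  21 → USB stick 3 (new)  [load 21/22]
  8 → USB stick 1  [load 18/22]
  20 → USB stick 4 (new)  [load 20/22]
  9 → USB stick 5 (new)  [load 9/22]
  3 → USB stick 1  [load 21/22]
  17 → USB stick 6 (new)  [load 17/22]
6 USB sticks opened.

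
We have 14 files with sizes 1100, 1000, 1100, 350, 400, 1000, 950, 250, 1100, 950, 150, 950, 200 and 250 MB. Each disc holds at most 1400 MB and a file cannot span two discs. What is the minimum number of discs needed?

Total = 1100 + 1100 + 1100 + 1000 + 1000 + 950 + 950 + 950 + 400 + 350 + 250 + 250 + 200 + 150 = 9750 MB.
Lower bound: ⌈9750/1400⌉ = 7 discs.
Also, 8 files each exceed 700 MB, and no two of those can share a disc, so at least 8 discs are needed.
A packing using 8 discs:
  disc 1: 1100 + 250 = 1350
  disc 2: 1100 + 250 = 1350
  disc 3: 1100 + 200 = 1300
  disc 4: 1000 + 400 = 1400
  disc 5: 1000 + 350 = 1350
  disc 6: 950 + 150 = 1100
  disc 7: 950 = 950
  disc 8: 950 = 950
This matches the lower bound, so 8 is optimal.

8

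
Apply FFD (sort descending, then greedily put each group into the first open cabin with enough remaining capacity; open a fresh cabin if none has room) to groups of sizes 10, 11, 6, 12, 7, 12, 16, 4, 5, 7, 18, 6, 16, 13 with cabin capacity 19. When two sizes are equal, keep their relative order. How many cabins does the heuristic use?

8

Sorted descending: 18, 16, 16, 13, 12, 12, 11, 10, 7, 7, 6, 6, 5, 4.
  18 → cabin 1 (new)  [load 18/19]
  16 → cabin 2 (new)  [load 16/19]
  16 → cabin 3 (new)  [load 16/19]
  13 → cabin 4 (new)  [load 13/19]
  12 → cabin 5 (new)  [load 12/19]
  12 → cabin 6 (new)  [load 12/19]
  11 → cabin 7 (new)  [load 11/19]
  10 → cabin 8 (new)  [load 10/19]
  7 → cabin 5  [load 19/19]
  7 → cabin 6  [load 19/19]
  6 → cabin 4  [load 19/19]
  6 → cabin 7  [load 17/19]
  5 → cabin 8  [load 15/19]
  4 → cabin 8  [load 19/19]
8 cabins opened.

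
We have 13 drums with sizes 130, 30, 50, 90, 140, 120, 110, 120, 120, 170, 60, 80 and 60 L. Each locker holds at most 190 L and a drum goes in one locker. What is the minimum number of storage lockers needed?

8

Total = 170 + 140 + 130 + 120 + 120 + 120 + 110 + 90 + 80 + 60 + 60 + 50 + 30 = 1280 L.
Lower bound: ⌈1280/190⌉ = 7 storage lockers.
A packing using 8 storage lockers:
  locker 1: 170 = 170
  locker 2: 140 + 50 = 190
  locker 3: 130 + 60 = 190
  locker 4: 120 + 60 = 180
  locker 5: 120 + 30 = 150
  locker 6: 120 = 120
  locker 7: 110 + 80 = 190
  locker 8: 90 = 90
No arrangement into 7 storage lockers stays within capacity, so 8 is optimal.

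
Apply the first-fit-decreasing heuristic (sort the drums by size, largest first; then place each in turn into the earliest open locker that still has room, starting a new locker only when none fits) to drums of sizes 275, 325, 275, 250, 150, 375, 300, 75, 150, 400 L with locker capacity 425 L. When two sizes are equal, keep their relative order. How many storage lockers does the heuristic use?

7

Sorted descending: 400, 375, 325, 300, 275, 275, 250, 150, 150, 75.
  400 → locker 1 (new)  [load 400/425]
  375 → locker 2 (new)  [load 375/425]
  325 → locker 3 (new)  [load 325/425]
  300 → locker 4 (new)  [load 300/425]
  275 → locker 5 (new)  [load 275/425]
  275 → locker 6 (new)  [load 275/425]
  250 → locker 7 (new)  [load 250/425]
  150 → locker 5  [load 425/425]
  150 → locker 6  [load 425/425]
  75 → locker 3  [load 400/425]
7 storage lockers opened.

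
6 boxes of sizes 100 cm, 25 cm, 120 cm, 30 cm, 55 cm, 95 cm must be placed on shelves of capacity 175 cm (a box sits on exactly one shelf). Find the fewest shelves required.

Total = 120 + 100 + 95 + 55 + 30 + 25 = 425 cm.
Lower bound: ⌈425/175⌉ = 3 shelves.
A packing using 3 shelves:
  shelf 1: 120 + 55 = 175
  shelf 2: 100 + 30 + 25 = 155
  shelf 3: 95 = 95
This matches the lower bound, so 3 is optimal.

3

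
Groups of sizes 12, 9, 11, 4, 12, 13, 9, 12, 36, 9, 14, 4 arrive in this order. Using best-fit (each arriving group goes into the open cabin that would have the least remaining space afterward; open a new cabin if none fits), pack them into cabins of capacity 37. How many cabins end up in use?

  12 → cabin 1 (new)  [load 12/37]
  9 → cabin 1  [load 21/37]
  11 → cabin 1  [load 32/37]
  4 → cabin 1  [load 36/37]
  12 → cabin 2 (new)  [load 12/37]
  13 → cabin 2  [load 25/37]
  9 → cabin 2  [load 34/37]
  12 → cabin 3 (new)  [load 12/37]
  36 → cabin 4 (new)  [load 36/37]
  9 → cabin 3  [load 21/37]
  14 → cabin 3  [load 35/37]
  4 → cabin 5 (new)  [load 4/37]
5 cabins opened.

5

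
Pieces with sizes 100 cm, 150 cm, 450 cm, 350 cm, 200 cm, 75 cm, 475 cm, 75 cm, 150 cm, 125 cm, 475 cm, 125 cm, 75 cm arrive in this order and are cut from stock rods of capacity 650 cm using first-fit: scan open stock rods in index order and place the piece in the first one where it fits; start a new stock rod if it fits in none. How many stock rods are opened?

  100 → stock rod 1 (new)  [load 100/650]
  150 → stock rod 1  [load 250/650]
  450 → stock rod 2 (new)  [load 450/650]
  350 → stock rod 1  [load 600/650]
  200 → stock rod 2  [load 650/650]
  75 → stock rod 3 (new)  [load 75/650]
  475 → stock rod 3  [load 550/650]
  75 → stock rod 3  [load 625/650]
  150 → stock rod 4 (new)  [load 150/650]
  125 → stock rod 4  [load 275/650]
  475 → stock rod 5 (new)  [load 475/650]
  125 → stock rod 4  [load 400/650]
  75 → stock rod 4  [load 475/650]
5 stock rods opened.

5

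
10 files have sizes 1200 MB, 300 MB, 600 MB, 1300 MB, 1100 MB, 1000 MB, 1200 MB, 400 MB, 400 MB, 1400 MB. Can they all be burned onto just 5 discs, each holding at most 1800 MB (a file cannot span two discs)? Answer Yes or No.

No

Total = 8900 MB; ⌈8900/1800⌉ = 5.
6 files each exceed half the capacity and cannot share a disc, forcing at least 6 discs.
At least 6 discs are required, but only 5 are allowed.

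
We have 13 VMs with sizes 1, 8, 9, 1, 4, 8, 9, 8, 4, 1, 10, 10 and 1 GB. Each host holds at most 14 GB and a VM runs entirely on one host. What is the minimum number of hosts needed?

7

Total = 10 + 10 + 9 + 9 + 8 + 8 + 8 + 4 + 4 + 1 + 1 + 1 + 1 = 74 GB.
Lower bound: ⌈74/14⌉ = 6 hosts.
Also, 7 VMs each exceed 7 GB, and no two of those can share a host, so at least 7 hosts are needed.
A packing using 7 hosts:
  host 1: 10 + 4 = 14
  host 2: 10 + 4 = 14
  host 3: 9 + 1 + 1 + 1 + 1 = 13
  host 4: 9 = 9
  host 5: 8 = 8
  host 6: 8 = 8
  host 7: 8 = 8
This matches the lower bound, so 7 is optimal.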